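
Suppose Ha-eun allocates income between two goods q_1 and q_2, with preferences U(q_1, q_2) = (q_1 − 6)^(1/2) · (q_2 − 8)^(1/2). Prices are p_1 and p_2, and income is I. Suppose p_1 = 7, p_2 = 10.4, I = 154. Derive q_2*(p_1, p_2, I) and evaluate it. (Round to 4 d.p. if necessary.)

q_2* = 9.3846

After buying the subsistence bundle (6, 8), a share 0.5 of the remaining income goes to q_1: q_1* = 6 + 0.5·(I − 6p_1 − 8p_2)/p_1.
Discretionary income = 154 − 6·7 − 8·10.4 = 28.8; q_2* = 8 + 0.5·28.8/10.4 = 9.3846.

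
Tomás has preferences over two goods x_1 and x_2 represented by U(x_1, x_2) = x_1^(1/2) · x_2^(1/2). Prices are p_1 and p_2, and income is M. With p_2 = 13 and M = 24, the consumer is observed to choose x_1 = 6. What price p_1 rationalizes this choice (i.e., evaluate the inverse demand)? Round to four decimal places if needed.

p_1 = 2

MU_x_1/MU_x_2 = (0.5·x_2)/(0.5·x_1); tangency sets this equal to p_1/p_2.
Rearranging, p_2·x_2 = p_1·x_1. Substituting into the budget gives p_1·x_1·(1 + 1) = M.
Demand: x_1*(p_1,p_2,M) = 0.5·M/p_1 and x_2* = 0.5·M/p_2.
Set x_1* = 6 in the demand function and solve for p_1: p_1 = 2.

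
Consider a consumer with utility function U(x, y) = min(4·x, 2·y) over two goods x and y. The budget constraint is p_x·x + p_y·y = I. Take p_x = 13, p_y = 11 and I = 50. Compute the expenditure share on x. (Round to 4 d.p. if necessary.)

With perfect complements, no substitution: consume in ratio x:y = 2:4.
Budget: p_x·x + p_y·2·x = I, so (2·p_x + 4·p_y)·x = 2·I.
Demand: x*(p_x,p_y,I) = 2·I/(2·p_x + 4·p_y), y* = 4·I/(2·p_x + 4·p_y).
Here 2·13 + 4·11 = 70, giving x* = 1.4286 and y* = 2.8571.
Expenditure on x: 13·1.4286 = 18.5714; share = 0.3714.

share on x = 0.3714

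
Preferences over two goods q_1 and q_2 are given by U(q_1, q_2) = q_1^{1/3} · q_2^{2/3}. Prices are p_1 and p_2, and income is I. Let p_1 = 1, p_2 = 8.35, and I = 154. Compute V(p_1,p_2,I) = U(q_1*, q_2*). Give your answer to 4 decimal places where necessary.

V = 19.7983

The MRS is (1/2)·q_2/q_1. Set MRS = p_1/p_2.
Rearranging, p_2·q_2 = 2·p_1·q_1. Substituting into the budget gives p_1·q_1·(1 + 2) = I.
Demand: q_1*(p_1,p_2,I) = 1/3·I/p_1 and q_2* = 2/3·I/p_2.
At p_1=1, p_2=8.35, I=154: q_1* = 1/3·154/1 = 51.3333, q_2* = 12.2954.
Utility at the optimum: U(51.3333, 12.2954) = 19.7983.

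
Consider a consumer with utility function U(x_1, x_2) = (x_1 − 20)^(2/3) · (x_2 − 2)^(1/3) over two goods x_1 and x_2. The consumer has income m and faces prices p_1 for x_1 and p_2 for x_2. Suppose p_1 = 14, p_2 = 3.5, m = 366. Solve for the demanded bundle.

x_1* = 23.7619, x_2* = 9.5238

Let x_1' = x_1−20, x_2' = x_2−2. MRS = 2·x_2'/x_1' = p_1/p_2.
After buying the subsistence bundle (20, 2), a share 2/3 of the remaining income goes to x_1: x_1* = 20 + 2/3·(m − 20p_1 − 2p_2)/p_1.
Discretionary income = 366 − 20·14 − 2·3.5 = 79; x_1* = 20 + 2/3·79/14 = 23.7619; x_2* = 2 + 1/3·79/3.5 = 9.5238.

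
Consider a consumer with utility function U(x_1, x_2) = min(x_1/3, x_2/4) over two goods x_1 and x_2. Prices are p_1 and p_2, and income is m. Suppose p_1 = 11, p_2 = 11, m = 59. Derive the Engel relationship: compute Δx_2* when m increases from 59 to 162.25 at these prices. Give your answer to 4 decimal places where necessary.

Δx_2* = 5.3636

With perfect complements, no substitution: consume in ratio x_1:x_2 = 3:4.
Budget: p_1·x_1 + p_2·(4/3)·x_1 = m, so (3·p_1 + 4·p_2)·x_1 = 3·m.
Demand: x_1*(p_1,p_2,m) = 3·m/(3·p_1 + 4·p_2), x_2* = 4·m/(3·p_1 + 4·p_2).
Here 3·11 + 4·11 = 77, giving x_2* = 3.0649.
At m' = 162.25: x_2* = 8.4286. Change: 8.4286 − 3.0649 = 5.3636.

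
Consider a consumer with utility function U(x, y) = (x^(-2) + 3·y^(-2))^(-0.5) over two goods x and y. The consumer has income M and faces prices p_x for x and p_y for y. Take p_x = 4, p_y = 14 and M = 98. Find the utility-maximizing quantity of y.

y* = 5.3814

MRS = MU_x/MU_y = (1/3)·(y/x)^(3). Set equal to p_x/p_y.
Solve for the ratio: y/x = [3·p_x/p_y]^(1/3).
With the ratio pinned down, the budget gives x* = M/(p_x + p_y·(y/x)) and y* = (y/x)·x*.
Numerically y/x = 0.949914, so x* = 98/(4 + 14·0.949914) = 5.6651 and y* = 0.949914·5.6651 = 5.3814.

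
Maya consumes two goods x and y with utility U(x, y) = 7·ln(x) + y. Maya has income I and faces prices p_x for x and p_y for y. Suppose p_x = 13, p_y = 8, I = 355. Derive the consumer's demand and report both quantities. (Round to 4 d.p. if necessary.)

MU_x = 7/x, MU_y = 1. Tangency: 7/x = p_x/p_y.
So x*(p_x,p_y) = 7·p_y/p_x, independent of income; and y* = (I − 7·p_y)/p_y.
At the given prices: x* = 7·8/13 = 4.3077, and y* = 37.375.

x* = 4.3077, y* = 37.375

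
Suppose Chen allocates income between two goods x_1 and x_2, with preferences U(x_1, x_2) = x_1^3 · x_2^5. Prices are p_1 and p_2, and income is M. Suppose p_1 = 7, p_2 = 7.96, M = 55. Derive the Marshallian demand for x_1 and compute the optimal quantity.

x_1* = 2.9464

The MRS is (3/5)·x_2/x_1. Set MRS = p_1/p_2.
So 3·p_2·x_2 = 5·p_1·x_1; combined with the budget, a share 0.375 of income goes to x_1.
Demand: x_1*(p_1,p_2,M) = 0.375·M/p_1 and x_2* = 0.625·M/p_2.
At p_1=7, p_2=7.96, M=55: x_1* = 0.375·55/7 = 2.9464.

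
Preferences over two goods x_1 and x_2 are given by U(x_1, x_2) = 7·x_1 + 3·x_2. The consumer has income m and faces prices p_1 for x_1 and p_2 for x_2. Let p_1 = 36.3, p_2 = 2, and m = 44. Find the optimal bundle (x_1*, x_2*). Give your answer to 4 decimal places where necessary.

x_2 gives more utility per dollar, so spend all income on x_2: x_2* = m/p_2, x_1* = 0.
Numerically: x_1* = 0, x_2* = 22.

x_1* = 0, x_2* = 22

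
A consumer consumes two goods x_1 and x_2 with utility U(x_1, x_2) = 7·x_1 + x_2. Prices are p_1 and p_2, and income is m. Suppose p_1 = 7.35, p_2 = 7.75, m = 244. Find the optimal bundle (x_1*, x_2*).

x_1* = 33.1973, x_2* = 0

Perfect substitutes: compare marginal utility per dollar. 7/p_1 vs 1/p_2 → 0.9524 vs 0.129.
x_1 gives more utility per dollar, so spend all income on x_1: x_1* = m/p_1, x_2* = 0.
Numerically: x_1* = 33.1973, x_2* = 0.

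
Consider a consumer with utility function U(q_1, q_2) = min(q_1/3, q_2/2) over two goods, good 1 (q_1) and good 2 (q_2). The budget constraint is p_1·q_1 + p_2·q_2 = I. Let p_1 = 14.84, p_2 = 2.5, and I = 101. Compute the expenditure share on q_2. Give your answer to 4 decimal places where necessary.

Leontief preferences: the optimum is at the kink where q_1/3 = q_2/2, i.e. q_2 = (2/3)·q_1.
Budget: p_1·q_1 + p_2·(2/3)·q_1 = I, so (3·p_1 + 2·p_2)·q_1 = 3·I.
Demand: q_1*(p_1,p_2,I) = 3·I/(3·p_1 + 2·p_2), q_2* = 2·I/(3·p_1 + 2·p_2).
Here 3·14.84 + 2·2.5 = 49.52, giving q_1* = 6.1187 and q_2* = 4.0792.
Expenditure on q_2: 2.5·4.0792 = 10.1979; share = 0.101.

share on q_2 = 0.101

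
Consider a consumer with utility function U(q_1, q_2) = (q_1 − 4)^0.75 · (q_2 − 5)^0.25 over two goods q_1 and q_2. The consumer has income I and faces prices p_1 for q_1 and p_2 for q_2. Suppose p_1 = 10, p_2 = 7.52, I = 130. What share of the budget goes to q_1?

share on q_1 = 0.61

MRS = 3·(q_2−5)/(q_1−4). Tangency with p_1/p_2 gives q_2−5 = (1/3)·(p_1/p_2)·(q_1−4).
Substituting into the budget: q_1* = 4 + 0.75·(I − 4·p_1 − 5·p_2)/p_1, and q_2* = 5 + 0.25·(…)/p_2.
Discretionary income = 130 − 4·10 − 5·7.52 = 52.4; q_1* = 4 + 0.75·52.4/10 = 7.93; q_2* = 5 + 0.25·52.4/7.52 = 6.742.
Expenditure on q_1: 10·7.93 = 79.3; share = 0.61.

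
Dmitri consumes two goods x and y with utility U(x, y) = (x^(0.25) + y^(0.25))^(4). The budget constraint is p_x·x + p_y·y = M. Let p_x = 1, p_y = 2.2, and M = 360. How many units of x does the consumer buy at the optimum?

x* = 203.5185

With the ratio pinned down, the budget gives x* = M/(p_x + p_y·(y/x)) and y* = (y/x)·x*.
Numerically y/x = 0.349491, so x* = 360/(1 + 2.2·0.349491) = 203.5185.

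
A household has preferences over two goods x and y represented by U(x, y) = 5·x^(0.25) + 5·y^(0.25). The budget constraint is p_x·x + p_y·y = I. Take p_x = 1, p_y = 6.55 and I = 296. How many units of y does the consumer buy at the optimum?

y* = 15.7403

From the CES first-order condition, (y/x)^(0.75) = p_x/p_y.
Solve for the ratio: y/x = [p_x/p_y]^(4/3).
Substitute y = (y/x)·x into the budget: x* = I/(p_x + p_y·(y/x)).
Numerically y/x = 0.081598, so x* = 296/(1 + 6.55·0.081598) = 192.9011 and y* = 0.081598·192.9011 = 15.7403.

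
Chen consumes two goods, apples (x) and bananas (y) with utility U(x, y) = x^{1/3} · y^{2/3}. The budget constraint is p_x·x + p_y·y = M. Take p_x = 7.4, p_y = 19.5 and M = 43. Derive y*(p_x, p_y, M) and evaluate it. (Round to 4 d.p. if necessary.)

y* = 1.4701

The MRS is (1/2)·y/x. Set MRS = p_x/p_y.
Rearranging, p_y·y = 2·p_x·x. Substituting into the budget gives p_x·x·(1 + 2) = M.
Demand: x*(p_x,p_y,M) = 1/3·M/p_x and y* = 2/3·M/p_y.
At p_x=7.4, p_y=19.5, M=43: y* = 2/3·43/19.5 = 1.4701.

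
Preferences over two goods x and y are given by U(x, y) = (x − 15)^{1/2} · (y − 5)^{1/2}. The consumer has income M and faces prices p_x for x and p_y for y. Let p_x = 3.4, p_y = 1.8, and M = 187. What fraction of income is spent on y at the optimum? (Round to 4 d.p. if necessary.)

Substituting into the budget: x* = 15 + 0.5·(M − 15·p_x − 5·p_y)/p_x, and y* = 5 + 0.5·(…)/p_y.
Discretionary income = 187 − 15·3.4 − 5·1.8 = 127; x* = 15 + 0.5·127/3.4 = 33.6765; y* = 5 + 0.5·127/1.8 = 40.2778.
Expenditure on y: 1.8·40.2778 = 72.5; share = 0.3877.

share on y = 0.3877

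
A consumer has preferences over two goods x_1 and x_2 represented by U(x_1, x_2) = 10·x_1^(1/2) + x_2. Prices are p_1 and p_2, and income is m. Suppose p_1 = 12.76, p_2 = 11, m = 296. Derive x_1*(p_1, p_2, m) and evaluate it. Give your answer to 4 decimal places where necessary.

Set MRS = p_1/p_2: 5·x_1^(−1/2) = p_1/p_2.
Solve: √x_1 = 5·p_2/p_1, so x_1*(p_1,p_2) = (5·p_2/p_1)², and x_2* = (m − p_1·x_1*)/p_2.
Plugging in: x_1* = (5·11/12.76)² = 18.5791.

x_1* = 18.5791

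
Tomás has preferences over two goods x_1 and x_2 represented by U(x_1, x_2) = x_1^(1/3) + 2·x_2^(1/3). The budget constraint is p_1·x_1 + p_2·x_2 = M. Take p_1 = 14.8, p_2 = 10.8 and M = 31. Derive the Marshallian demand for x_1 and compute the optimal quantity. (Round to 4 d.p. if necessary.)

MRS = MU_x_1/MU_x_2 = (1/2)·(x_2/x_1)^(2/3). Set equal to p_1/p_2.
Hence x_2/x_1 = (2·p_1/p_2)^(1/(2/3)), i.e. raised to the 1.5 power.
Substitute x_2 = (x_2/x_1)·x_1 into the budget: x_1* = M/(p_1 + p_2·(x_2/x_1)).
Numerically x_2/x_1 = 4.537346, so x_1* = 31/(14.8 + 10.8·4.537346) = 0.4859.

x_1* = 0.4859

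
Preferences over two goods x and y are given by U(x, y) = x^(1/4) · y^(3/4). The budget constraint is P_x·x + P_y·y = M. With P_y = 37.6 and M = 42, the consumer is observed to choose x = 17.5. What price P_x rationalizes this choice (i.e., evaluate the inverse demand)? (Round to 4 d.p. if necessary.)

MU_x/MU_y = (0.25·y)/(0.75·x); tangency sets this equal to P_x/P_y.
Rearranging, P_y·y = 3·P_x·x. Substituting into the budget gives P_x·x·(1 + 3) = M.
Demand: x*(P_x,P_y,M) = 0.25·M/P_x and y* = 0.75·M/P_y.
Set x* = 17.5 in the demand function and solve for P_x: P_x = 0.6.

P_x = 0.6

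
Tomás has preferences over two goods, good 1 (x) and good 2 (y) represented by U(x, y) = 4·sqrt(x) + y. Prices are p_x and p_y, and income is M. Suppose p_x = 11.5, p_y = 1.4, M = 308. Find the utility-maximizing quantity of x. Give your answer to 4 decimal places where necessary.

MU_x = 2/√x, MU_y = 1. Tangency: 2/√x = p_x/p_y.
Thus x* = (2·p_y/p_x)² — independent of M — with the rest of income spent on y.
Plugging in: x* = (2·1.4/11.5)² = 0.0593.

x* = 0.0593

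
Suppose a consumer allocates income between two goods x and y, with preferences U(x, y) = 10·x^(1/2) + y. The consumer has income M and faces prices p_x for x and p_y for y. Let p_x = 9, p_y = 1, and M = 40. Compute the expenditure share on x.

share on x = 0.0694

Utility is quasi-linear in y; the FOC for x is 5/√x = p_x/p_y.
Thus x* = (5·p_y/p_x)² — independent of M — with the rest of income spent on y.
Plugging in: x* = (5·1/9)² = 0.3086, y* = 37.2222.
Expenditure on x: 9·0.3086 = 2.7778; share = 0.0694.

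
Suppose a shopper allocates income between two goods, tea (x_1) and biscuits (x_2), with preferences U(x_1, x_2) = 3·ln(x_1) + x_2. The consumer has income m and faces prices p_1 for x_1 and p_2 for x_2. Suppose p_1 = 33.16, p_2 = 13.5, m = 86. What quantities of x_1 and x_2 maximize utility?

MU_x_1 = 3/x_1, MU_x_2 = 1. Tangency: 3/x_1 = p_1/p_2.
So x_1*(p_1,p_2) = 3·p_2/p_1, independent of income; and x_2* = (m − 3·p_2)/p_2.
At the given prices: x_1* = 3·13.5/33.16 = 1.2214, and x_2* = 3.3704.

x_1* = 1.2214, x_2* = 3.3704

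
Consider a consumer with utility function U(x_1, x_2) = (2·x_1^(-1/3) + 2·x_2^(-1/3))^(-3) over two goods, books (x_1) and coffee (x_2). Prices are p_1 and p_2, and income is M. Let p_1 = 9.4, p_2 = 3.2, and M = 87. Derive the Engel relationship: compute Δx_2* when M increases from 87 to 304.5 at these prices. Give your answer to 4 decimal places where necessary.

Δx_2* = 29.4343

MU_x_1 ∝ 2·x_1^(-4/3), MU_x_2 ∝ 2·x_2^(-4/3), so MRS = (x_2/x_1)^(4/3) = p_1/p_2.
Hence x_2/x_1 = (p_1/p_2)^(1/(4/3)), i.e. raised to the 0.75 power.
With the ratio pinned down, the budget gives x_1* = M/(p_1 + p_2·(x_2/x_1)) and x_2* = (x_2/x_1)·x_1*.
Numerically x_2/x_1 = 2.243796, so x_1* = 87/(9.4 + 3.2·2.243796) = 5.2472 and x_2* = 2.243796·5.2472 = 11.7737.
At M' = 304.5: x_2* = 41.2081. Change: 41.2081 − 11.7737 = 29.4343.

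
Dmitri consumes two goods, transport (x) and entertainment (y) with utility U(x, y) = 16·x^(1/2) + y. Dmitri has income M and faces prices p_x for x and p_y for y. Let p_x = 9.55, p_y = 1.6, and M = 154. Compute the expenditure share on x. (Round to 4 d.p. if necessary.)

MU_x = 8/√x, MU_y = 1. Tangency: 8/√x = p_x/p_y.
Solve: √x = 8·p_y/p_x, so x*(p_x,p_y) = (8·p_y/p_x)², and y* = (M − p_x·x*)/p_y.
Plugging in: x* = (8·1.6/9.55)² = 1.7964, y* = 85.5275.
Expenditure on x: 9.55·1.7964 = 17.156; share = 0.1114.

share on x = 0.1114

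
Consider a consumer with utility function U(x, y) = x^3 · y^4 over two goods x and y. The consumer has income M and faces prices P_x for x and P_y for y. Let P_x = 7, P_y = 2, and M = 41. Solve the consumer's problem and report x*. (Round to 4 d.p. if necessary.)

x* = 2.5102

Tangency: MRS = (3/4)·y/x = P_x/P_y.
So 3·P_y·y = 4·P_x·x; combined with the budget, a share 3/7 of income goes to x.
Demand: x*(P_x,P_y,M) = 3/7·M/P_x and y* = 4/7·M/P_y.
At P_x=7, P_y=2, M=41: x* = 3/7·41/7 = 2.5102.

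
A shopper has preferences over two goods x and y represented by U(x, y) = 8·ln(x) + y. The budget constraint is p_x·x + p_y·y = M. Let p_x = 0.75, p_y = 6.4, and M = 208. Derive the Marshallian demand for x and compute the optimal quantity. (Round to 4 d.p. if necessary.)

Set MRS = p_x/p_y: (8/x)/1 = p_x/p_y.
So x*(p_x,p_y) = 8·p_y/p_x, independent of income; and y* = (M − 8·p_y)/p_y.
At the given prices: x* = 8·6.4/0.75 = 68.2667.

x* = 68.2667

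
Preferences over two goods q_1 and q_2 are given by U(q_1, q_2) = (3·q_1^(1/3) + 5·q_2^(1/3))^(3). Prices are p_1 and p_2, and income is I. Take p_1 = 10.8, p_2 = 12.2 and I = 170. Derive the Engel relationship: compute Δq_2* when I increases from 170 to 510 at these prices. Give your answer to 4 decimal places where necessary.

MU_q_1 ∝ 3·q_1^(-2/3), MU_q_2 ∝ 5·q_2^(-2/3), so MRS = (3/5)·(q_2/q_1)^(2/3) = p_1/p_2.
Solve for the ratio: q_2/q_1 = [(5/3)·p_1/p_2]^(1.5).
With the ratio pinned down, the budget gives q_1* = I/(p_1 + p_2·(q_2/q_1)) and q_2* = (q_2/q_1)·q_1*.
Numerically q_2/q_1 = 1.792128, so q_1* = 170/(10.8 + 12.2·1.792128) = 5.2045 and q_2* = 1.792128·5.2045 = 9.3272.
At I' = 510: q_2* = 27.9815. Change: 27.9815 − 9.3272 = 18.6543.

Δq_2* = 18.6543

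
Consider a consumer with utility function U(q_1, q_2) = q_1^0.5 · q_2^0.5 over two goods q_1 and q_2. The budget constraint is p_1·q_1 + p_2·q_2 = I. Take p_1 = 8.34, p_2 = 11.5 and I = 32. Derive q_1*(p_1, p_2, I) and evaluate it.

Tangency: MRS = q_2/q_1 = p_1/p_2.
Rearranging, p_2·q_2 = p_1·q_1. Substituting into the budget gives p_1·q_1·(1 + 1) = I.
Demand: q_1*(p_1,p_2,I) = 0.5·I/p_1 and q_2* = 0.5·I/p_2.
At p_1=8.34, p_2=11.5, I=32: q_1* = 0.5·32/8.34 = 1.9185.

q_1* = 1.9185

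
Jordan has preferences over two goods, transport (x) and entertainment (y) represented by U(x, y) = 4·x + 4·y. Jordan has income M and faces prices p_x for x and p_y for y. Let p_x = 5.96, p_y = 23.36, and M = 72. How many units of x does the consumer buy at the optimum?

x gives more utility per dollar, so spend all income on x: x* = M/p_x, y* = 0.
Numerically: x* = 12.0805, y* = 0.

x* = 12.0805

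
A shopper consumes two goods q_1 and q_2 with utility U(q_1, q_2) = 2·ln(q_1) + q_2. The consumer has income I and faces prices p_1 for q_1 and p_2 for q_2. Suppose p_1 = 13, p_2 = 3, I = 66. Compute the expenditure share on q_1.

MU_q_1 = 2/q_1, MU_q_2 = 1. Tangency: 2/q_1 = p_1/p_2.
So q_1*(p_1,p_2) = 2·p_2/p_1, independent of income; and q_2* = (I − 2·p_2)/p_2.
At the given prices: q_1* = 2·3/13 = 0.4615, and q_2* = 20.
Expenditure on q_1: 13·0.4615 = 6; share = 0.0909.

share on q_1 = 0.0909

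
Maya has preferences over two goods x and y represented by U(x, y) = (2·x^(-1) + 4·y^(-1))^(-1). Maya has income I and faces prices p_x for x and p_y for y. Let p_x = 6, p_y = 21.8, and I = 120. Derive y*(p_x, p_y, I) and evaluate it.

y* = 4.0151

MU_x ∝ 2·x^(-2), MU_y ∝ 4·y^(-2), so MRS = (1/2)·(y/x)^(2) = p_x/p_y.
Solve for the ratio: y/x = [2·p_x/p_y]^(0.5).
Substitute y = (y/x)·x into the budget: x* = I/(p_x + p_y·(y/x)).
Numerically y/x = 0.741929, so x* = 120/(6 + 21.8·0.741929) = 5.4117 and y* = 0.741929·5.4117 = 4.0151.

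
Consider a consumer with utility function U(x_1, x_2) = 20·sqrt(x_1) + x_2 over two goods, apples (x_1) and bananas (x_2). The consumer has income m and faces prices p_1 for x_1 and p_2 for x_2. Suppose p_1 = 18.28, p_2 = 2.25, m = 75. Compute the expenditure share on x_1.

share on x_1 = 0.3693

Thus x_1* = (10·p_2/p_1)² — independent of m — with the rest of income spent on x_2.
Plugging in: x_1* = (10·2.25/18.28)² = 1.515, x_2* = 21.0248.
Expenditure on x_1: 18.28·1.515 = 27.6942; share = 0.3693.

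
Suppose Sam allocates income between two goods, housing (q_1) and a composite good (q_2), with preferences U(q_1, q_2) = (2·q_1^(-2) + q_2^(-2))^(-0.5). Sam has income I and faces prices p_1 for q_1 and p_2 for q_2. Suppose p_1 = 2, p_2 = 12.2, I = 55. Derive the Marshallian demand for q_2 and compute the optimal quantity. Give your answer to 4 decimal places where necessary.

Numerically q_2/q_1 = 0.43439, so q_1* = 55/(2 + 12.2·0.43439) = 7.5347 and q_2* = 0.43439·7.5347 = 3.273.

q_2* = 3.273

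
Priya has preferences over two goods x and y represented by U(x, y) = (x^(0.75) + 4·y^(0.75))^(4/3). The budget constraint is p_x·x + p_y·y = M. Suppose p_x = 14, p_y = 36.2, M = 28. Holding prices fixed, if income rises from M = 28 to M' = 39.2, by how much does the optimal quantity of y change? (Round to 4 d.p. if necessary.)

From the CES first-order condition, (1/4)·(y/x)^(0.25) = p_x/p_y.
Hence y/x = (4·p_x/p_y)^(1/(0.25)), i.e. raised to the 4 power.
With the ratio pinned down, the budget gives x* = M/(p_x + p_y·(y/x)) and y* = (y/x)·x*.
Numerically y/x = 5.726877, so x* = 28/(14 + 36.2·5.726877) = 0.1265 and y* = 5.726877·0.1265 = 0.7246.
At M' = 39.2: y* = 1.0144. Change: 1.0144 − 0.7246 = 0.2898.

Δy* = 0.2898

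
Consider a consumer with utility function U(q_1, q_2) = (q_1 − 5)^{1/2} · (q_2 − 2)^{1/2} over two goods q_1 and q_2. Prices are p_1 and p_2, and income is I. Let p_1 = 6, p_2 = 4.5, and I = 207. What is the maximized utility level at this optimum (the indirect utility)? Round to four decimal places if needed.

V = 16.1658

MRS = (q_2−2)/(q_1−5). Tangency with p_1/p_2 gives q_2−2 = (p_1/p_2)·(q_1−5).
Substituting into the budget: q_1* = 5 + 0.5·(I − 5·p_1 − 2·p_2)/p_1, and q_2* = 2 + 0.5·(…)/p_2.
Discretionary income = 207 − 5·6 − 2·4.5 = 168; q_1* = 5 + 0.5·168/6 = 19; q_2* = 2 + 0.5·168/4.5 = 20.6667.
Utility at the optimum: U(19, 20.6667) = 16.1658.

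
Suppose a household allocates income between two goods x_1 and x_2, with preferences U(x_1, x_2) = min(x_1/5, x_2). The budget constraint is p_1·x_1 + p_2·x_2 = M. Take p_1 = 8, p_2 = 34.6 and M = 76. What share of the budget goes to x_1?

Demand: x_1*(p_1,p_2,M) = 5·M/(5·p_1 + p_2), x_2* = M/(5·p_1 + p_2).
Here 5·8 + 34.6 = 74.6, giving x_1* = 5.0938 and x_2* = 1.0188.
Expenditure on x_1: 8·5.0938 = 40.7507; share = 0.5362.

share on x_1 = 0.5362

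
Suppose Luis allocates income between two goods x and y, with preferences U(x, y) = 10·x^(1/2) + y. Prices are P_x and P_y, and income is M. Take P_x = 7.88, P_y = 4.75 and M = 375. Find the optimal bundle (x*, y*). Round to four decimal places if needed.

x* = 9.084, y* = 63.8776

Utility is quasi-linear in y; the FOC for x is 5/√x = P_x/P_y.
Solve: √x = 5·P_y/P_x, so x*(P_x,P_y) = (5·P_y/P_x)², and y* = (M − P_x·x*)/P_y.
Plugging in: x* = (5·4.75/7.88)² = 9.084, y* = 63.8776.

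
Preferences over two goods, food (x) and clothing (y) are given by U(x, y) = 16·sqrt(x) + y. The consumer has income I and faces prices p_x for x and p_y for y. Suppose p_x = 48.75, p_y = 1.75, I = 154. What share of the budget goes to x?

share on x = 0.0261

Utility is quasi-linear in y; the FOC for x is 8/√x = p_x/p_y.
Thus x* = (8·p_y/p_x)² — independent of I — with the rest of income spent on y.
Plugging in: x* = (8·1.75/48.75)² = 0.0825, y* = 85.7026.
Expenditure on x: 48.75·0.0825 = 4.0205; share = 0.0261.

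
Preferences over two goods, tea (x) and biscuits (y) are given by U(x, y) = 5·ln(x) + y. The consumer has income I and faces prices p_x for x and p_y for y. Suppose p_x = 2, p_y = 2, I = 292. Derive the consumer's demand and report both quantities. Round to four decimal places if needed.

x* = 5, y* = 141

Set MRS = p_x/p_y: (5/x)/1 = p_x/p_y.
So x*(p_x,p_y) = 5·p_y/p_x, independent of income; and y* = (I − 5·p_y)/p_y.
At the given prices: x* = 5·2/2 = 5, and y* = 141.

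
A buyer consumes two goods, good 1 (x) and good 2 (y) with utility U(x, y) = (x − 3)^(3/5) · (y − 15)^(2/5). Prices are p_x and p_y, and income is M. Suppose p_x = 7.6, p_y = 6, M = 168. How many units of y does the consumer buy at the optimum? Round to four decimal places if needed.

Discretionary income = 168 − 3·7.6 − 15·6 = 55.2; y* = 15 + 0.4·55.2/6 = 18.68.

y* = 18.68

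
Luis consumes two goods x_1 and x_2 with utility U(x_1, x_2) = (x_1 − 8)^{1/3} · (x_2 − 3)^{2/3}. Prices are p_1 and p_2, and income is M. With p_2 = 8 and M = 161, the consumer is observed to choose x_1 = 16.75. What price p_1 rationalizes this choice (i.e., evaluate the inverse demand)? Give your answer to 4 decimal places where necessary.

This is Cobb-Douglas in (x_1−8, x_2−3): tangency gives 1/3·p_2·(x_2−3) = 2/3·p_1·(x_1−8).
Substituting into the budget: x_1* = 8 + 1/3·(M − 8·p_1 − 3·p_2)/p_1, and x_2* = 3 + 2/3·(…)/p_2.
Set x_1* = 16.75 in the demand function and solve for p_1: p_1 = 4.

p_1 = 4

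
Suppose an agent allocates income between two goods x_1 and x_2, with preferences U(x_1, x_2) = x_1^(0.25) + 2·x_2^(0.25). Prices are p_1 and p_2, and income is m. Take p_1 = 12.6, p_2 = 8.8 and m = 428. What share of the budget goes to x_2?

Numerically x_2/x_1 = 4.066529, so x_1* = 428/(12.6 + 8.8·4.066529) = 8.8456 and x_2* = 4.066529·8.8456 = 35.971.
Expenditure on x_2: 8.8·35.971 = 316.545; share = 0.7396.

share on x_2 = 0.7396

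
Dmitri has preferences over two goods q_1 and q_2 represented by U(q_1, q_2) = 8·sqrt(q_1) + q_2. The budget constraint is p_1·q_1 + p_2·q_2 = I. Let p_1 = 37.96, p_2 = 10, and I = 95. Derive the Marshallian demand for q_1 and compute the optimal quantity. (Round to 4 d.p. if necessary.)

q_1* = 1.1104

Utility is quasi-linear in q_2; the FOC for q_1 is 4/√q_1 = p_1/p_2.
Thus q_1* = (4·p_2/p_1)² — independent of I — with the rest of income spent on q_2.
Plugging in: q_1* = (4·10/37.96)² = 1.1104.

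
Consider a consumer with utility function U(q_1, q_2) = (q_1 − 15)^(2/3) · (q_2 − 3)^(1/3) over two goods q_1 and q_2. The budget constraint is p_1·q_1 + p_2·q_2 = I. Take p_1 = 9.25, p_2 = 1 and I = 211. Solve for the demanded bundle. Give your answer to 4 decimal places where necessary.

MRS = 2·(q_2−3)/(q_1−15). Tangency with p_1/p_2 gives q_2−3 = (1/2)·(p_1/p_2)·(q_1−15).
Substituting into the budget: q_1* = 15 + 2/3·(I − 15·p_1 − 3·p_2)/p_1, and q_2* = 3 + 1/3·(…)/p_2.
Discretionary income = 211 − 15·9.25 − 3·1 = 69.25; q_1* = 15 + 2/3·69.25/9.25 = 19.991; q_2* = 3 + 1/3·69.25/1 = 26.0833.

q_1* = 19.991, q_2* = 26.0833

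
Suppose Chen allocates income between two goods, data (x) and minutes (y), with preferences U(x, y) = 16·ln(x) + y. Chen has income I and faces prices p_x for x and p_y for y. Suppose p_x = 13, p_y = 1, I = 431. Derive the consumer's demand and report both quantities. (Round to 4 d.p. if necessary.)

x* = 1.2308, y* = 415

Set MRS = p_x/p_y: (16/x)/1 = p_x/p_y.
So x*(p_x,p_y) = 16·p_y/p_x, independent of income; and y* = (I − 16·p_y)/p_y.
At the given prices: x* = 16·1/13 = 1.2308, and y* = 415.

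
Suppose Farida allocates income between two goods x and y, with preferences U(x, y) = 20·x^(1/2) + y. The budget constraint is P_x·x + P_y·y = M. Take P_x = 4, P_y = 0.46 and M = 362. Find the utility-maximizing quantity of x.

x* = 1.3225

Solve: √x = 10·P_y/P_x, so x*(P_x,P_y) = (10·P_y/P_x)², and y* = (M − P_x·x*)/P_y.
Plugging in: x* = (10·0.46/4)² = 1.3225.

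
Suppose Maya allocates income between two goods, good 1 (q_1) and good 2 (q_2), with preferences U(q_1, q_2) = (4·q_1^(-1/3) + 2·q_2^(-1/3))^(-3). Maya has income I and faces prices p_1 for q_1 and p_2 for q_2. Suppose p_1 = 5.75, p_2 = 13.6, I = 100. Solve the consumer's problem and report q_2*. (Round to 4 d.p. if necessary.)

q_2* = 3.1208

From the CES first-order condition, 2·(q_2/q_1)^(4/3) = p_1/p_2.
Solve for the ratio: q_2/q_1 = [(1/2)·p_1/p_2]^(0.75).
With the ratio pinned down, the budget gives q_1* = I/(p_1 + p_2·(q_2/q_1)) and q_2* = (q_2/q_1)·q_1*.
Numerically q_2/q_1 = 0.311763, so q_1* = 100/(5.75 + 13.6·0.311763) = 10.01 and q_2* = 0.311763·10.01 = 3.1208.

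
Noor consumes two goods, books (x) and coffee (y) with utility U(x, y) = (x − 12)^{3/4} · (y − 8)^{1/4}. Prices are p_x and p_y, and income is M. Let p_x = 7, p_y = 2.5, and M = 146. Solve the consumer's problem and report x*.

x* = 16.5

MRS = 3·(y−8)/(x−12). Tangency with p_x/p_y gives y−8 = (1/3)·(p_x/p_y)·(x−12).
After buying the subsistence bundle (12, 8), a share 0.75 of the remaining income goes to x: x* = 12 + 0.75·(M − 12p_x − 8p_y)/p_x.
Discretionary income = 146 − 12·7 − 8·2.5 = 42; x* = 12 + 0.75·42/7 = 16.5.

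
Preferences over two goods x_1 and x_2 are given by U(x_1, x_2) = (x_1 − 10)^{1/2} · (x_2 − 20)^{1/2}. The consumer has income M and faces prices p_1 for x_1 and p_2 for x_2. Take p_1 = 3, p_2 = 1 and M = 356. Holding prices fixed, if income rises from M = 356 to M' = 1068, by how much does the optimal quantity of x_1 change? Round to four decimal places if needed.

Δx_1* = 118.6667

MRS = (x_2−20)/(x_1−10). Tangency with p_1/p_2 gives x_2−20 = (p_1/p_2)·(x_1−10).
After buying the subsistence bundle (10, 20), a share 0.5 of the remaining income goes to x_1: x_1* = 10 + 0.5·(M − 10p_1 − 20p_2)/p_1.
Discretionary income = 356 − 10·3 − 20·1 = 306; x_1* = 10 + 0.5·306/3 = 61.
At M' = 1068: x_1* = 179.6667. Change: 179.6667 − 61 = 118.6667.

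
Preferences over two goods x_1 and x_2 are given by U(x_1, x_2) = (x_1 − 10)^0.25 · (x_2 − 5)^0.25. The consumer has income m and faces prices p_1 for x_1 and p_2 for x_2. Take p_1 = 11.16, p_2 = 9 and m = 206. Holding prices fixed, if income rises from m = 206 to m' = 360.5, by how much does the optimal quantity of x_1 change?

Substituting into the budget: x_1* = 10 + 0.5·(m − 10·p_1 − 5·p_2)/p_1, and x_2* = 5 + 0.5·(…)/p_2.
Discretionary income = 206 − 10·11.16 − 5·9 = 49.4; x_1* = 10 + 0.5·49.4/11.16 = 12.2133.
At m' = 360.5: x_1* = 19.1353. Change: 19.1353 − 12.2133 = 6.922.

Δx_1* = 6.922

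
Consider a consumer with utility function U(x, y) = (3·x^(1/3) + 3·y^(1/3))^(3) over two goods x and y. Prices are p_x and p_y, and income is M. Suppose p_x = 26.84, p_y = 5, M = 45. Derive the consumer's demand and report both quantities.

With the ratio pinned down, the budget gives x* = M/(p_x + p_y·(y/x)) and y* = (y/x)·x*.
Numerically y/x = 12.43709, so x* = 45/(26.84 + 5·12.43709) = 0.5055 and y* = 12.43709·0.5055 = 6.2866.

x* = 0.5055, y* = 6.2866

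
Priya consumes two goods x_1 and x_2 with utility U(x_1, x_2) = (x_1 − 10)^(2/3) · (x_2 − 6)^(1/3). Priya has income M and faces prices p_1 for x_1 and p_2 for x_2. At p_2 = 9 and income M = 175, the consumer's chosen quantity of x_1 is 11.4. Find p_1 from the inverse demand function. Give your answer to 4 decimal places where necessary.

This is Cobb-Douglas in (x_1−10, x_2−6): tangency gives 2/3·p_2·(x_2−6) = 1/3·p_1·(x_1−10).
Substituting into the budget: x_1* = 10 + 2/3·(M − 10·p_1 − 6·p_2)/p_1, and x_2* = 6 + 1/3·(…)/p_2.
Set x_1* = 11.4 in the demand function and solve for p_1: p_1 = 10.

p_1 = 10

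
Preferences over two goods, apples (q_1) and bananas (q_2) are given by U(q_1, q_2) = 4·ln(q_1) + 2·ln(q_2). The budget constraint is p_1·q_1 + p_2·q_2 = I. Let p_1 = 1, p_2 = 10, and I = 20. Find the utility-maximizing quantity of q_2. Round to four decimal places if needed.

q_2* = 0.6667

The MRS is 2·q_2/q_1. Set MRS = p_1/p_2.
Rearranging, p_2·q_2 = (1/2)·p_1·q_1. Substituting into the budget gives p_1·q_1·(1 + (1/2)) = I.
Demand: q_1*(p_1,p_2,I) = 2/3·I/p_1 and q_2* = 1/3·I/p_2.
At p_1=1, p_2=10, I=20: q_2* = 1/3·20/10 = 0.6667.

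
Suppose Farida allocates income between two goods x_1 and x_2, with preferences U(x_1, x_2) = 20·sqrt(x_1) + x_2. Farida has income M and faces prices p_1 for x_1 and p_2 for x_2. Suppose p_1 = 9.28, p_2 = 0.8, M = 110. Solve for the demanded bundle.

x_1* = 0.7432, x_2* = 128.8793

Utility is quasi-linear in x_2; the FOC for x_1 is 10/√x_1 = p_1/p_2.
Solve: √x_1 = 10·p_2/p_1, so x_1*(p_1,p_2) = (10·p_2/p_1)², and x_2* = (M − p_1·x_1*)/p_2.
Plugging in: x_1* = (10·0.8/9.28)² = 0.7432, x_2* = 128.8793.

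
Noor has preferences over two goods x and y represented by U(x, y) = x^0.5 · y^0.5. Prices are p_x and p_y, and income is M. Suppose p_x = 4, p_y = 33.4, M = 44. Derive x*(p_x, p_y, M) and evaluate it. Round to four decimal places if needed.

Tangency: MRS = y/x = p_x/p_y.
So 0.5·p_y·y = 0.5·p_x·x; combined with the budget, a share 0.5 of income goes to x.
Demand: x*(p_x,p_y,M) = 0.5·M/p_x and y* = 0.5·M/p_y.
At p_x=4, p_y=33.4, M=44: x* = 0.5·44/4 = 5.5.

x* = 5.5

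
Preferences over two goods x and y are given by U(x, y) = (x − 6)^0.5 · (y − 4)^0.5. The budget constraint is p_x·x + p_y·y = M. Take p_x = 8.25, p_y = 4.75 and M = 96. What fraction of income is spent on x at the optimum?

share on x = 0.6589

Discretionary income = 96 − 6·8.25 − 4·4.75 = 27.5; x* = 6 + 0.5·27.5/8.25 = 7.6667; y* = 4 + 0.5·27.5/4.75 = 6.8947.
Expenditure on x: 8.25·7.6667 = 63.25; share = 0.6589.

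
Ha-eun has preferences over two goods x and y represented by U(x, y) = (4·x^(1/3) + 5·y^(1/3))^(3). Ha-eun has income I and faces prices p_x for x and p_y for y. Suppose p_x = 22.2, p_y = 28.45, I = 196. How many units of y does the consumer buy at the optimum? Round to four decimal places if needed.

y* = 3.8062

MRS = MU_x/MU_y = (4/5)·(y/x)^(2/3). Set equal to p_x/p_y.
Hence y/x = ((5/4)·p_x/p_y)^(1/(2/3)), i.e. raised to the 1.5 power.
With the ratio pinned down, the budget gives x* = I/(p_x + p_y·(y/x)) and y* = (y/x)·x*.
Numerically y/x = 0.963321, so x* = 196/(22.2 + 28.45·0.963321) = 3.9511 and y* = 0.963321·3.9511 = 3.8062.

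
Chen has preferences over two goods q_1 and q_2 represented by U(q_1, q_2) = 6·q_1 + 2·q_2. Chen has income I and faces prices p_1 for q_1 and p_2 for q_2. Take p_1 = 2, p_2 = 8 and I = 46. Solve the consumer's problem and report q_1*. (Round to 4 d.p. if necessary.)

q_1 gives more utility per dollar, so spend all income on q_1: q_1* = I/p_1, q_2* = 0.
Numerically: q_1* = 23, q_2* = 0.

q_1* = 23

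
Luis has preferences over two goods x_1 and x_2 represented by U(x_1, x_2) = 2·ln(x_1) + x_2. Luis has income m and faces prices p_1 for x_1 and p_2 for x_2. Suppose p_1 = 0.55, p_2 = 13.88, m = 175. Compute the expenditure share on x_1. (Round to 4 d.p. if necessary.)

At the given prices: x_1* = 2·13.88/0.55 = 50.4727, and x_2* = 10.6081.
Expenditure on x_1: 0.55·50.4727 = 27.76; share = 0.1586.

share on x_1 = 0.1586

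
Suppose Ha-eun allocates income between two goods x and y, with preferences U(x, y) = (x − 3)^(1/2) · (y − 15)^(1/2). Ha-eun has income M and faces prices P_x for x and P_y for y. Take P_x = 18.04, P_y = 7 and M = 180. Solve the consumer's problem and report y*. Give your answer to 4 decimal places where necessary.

This is Cobb-Douglas in (x−3, y−15): tangency gives 0.5·P_y·(y−15) = 0.5·P_x·(x−3).
After buying the subsistence bundle (3, 15), a share 0.5 of the remaining income goes to x: x* = 3 + 0.5·(M − 3P_x − 15P_y)/P_x.
Discretionary income = 180 − 3·18.04 − 15·7 = 20.88; y* = 15 + 0.5·20.88/7 = 16.4914.

y* = 16.4914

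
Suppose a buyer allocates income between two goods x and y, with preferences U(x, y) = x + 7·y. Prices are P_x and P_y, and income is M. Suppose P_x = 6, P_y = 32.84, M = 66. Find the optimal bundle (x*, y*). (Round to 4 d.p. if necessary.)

Perfect substitutes: compare marginal utility per dollar. 1/P_x vs 7/P_y → 0.1667 vs 0.2132.
y gives more utility per dollar, so spend all income on y: y* = M/P_y, x* = 0.
Numerically: x* = 0, y* = 2.0097.

x* = 0, y* = 2.0097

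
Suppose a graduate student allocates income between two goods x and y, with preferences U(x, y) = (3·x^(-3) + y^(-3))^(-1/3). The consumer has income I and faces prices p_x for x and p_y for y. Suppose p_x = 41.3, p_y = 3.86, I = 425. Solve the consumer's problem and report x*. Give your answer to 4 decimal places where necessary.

From the CES first-order condition, 3·(y/x)^(4) = p_x/p_y.
Hence y/x = ((1/3)·p_x/p_y)^(1/(4)), i.e. raised to the 0.25 power.
With the ratio pinned down, the budget gives x* = I/(p_x + p_y·(y/x)) and y* = (y/x)·x*.
Numerically y/x = 1.374233, so x* = 425/(41.3 + 3.86·1.374233) = 9.1193.

x* = 9.1193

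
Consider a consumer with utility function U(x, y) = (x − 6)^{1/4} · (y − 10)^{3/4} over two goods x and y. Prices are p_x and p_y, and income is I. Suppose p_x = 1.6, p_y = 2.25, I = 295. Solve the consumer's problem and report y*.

y* = 97.6333

MRS = (1/3)·(y−10)/(x−6). Tangency with p_x/p_y gives y−10 = 3·(p_x/p_y)·(x−6).
After buying the subsistence bundle (6, 10), a share 0.25 of the remaining income goes to x: x* = 6 + 0.25·(I − 6p_x − 10p_y)/p_x.
Discretionary income = 295 − 6·1.6 − 10·2.25 = 262.9; y* = 10 + 0.75·262.9/2.25 = 97.6333.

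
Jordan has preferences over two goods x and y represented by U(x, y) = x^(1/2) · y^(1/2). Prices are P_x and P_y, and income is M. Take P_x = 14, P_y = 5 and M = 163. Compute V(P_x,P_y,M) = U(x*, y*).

The MRS is y/x. Set MRS = P_x/P_y.
Rearranging, P_y·y = P_x·x. Substituting into the budget gives P_x·x·(1 + 1) = M.
Demand: x*(P_x,P_y,M) = 0.5·M/P_x and y* = 0.5·M/P_y.
At P_x=14, P_y=5, M=163: x* = 0.5·163/14 = 5.8214, y* = 16.3.
Utility at the optimum: U(5.8214, 16.3) = 9.7411.

V = 9.7411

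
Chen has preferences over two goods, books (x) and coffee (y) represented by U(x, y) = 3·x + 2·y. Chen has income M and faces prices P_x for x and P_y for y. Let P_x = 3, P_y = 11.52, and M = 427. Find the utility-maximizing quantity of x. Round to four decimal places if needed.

x* = 142.3333

Linear utility — the consumer picks whichever good has higher MU/price: 3/3 = 1 vs 2/11.52 = 0.1736.
x gives more utility per dollar, so spend all income on x: x* = M/P_x, y* = 0.
Numerically: x* = 142.3333, y* = 0.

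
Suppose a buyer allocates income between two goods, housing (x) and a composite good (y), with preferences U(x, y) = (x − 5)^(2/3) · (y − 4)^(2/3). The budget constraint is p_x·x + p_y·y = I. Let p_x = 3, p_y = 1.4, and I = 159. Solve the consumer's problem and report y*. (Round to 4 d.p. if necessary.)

MRS = (y−4)/(x−5). Tangency with p_x/p_y gives y−4 = (p_x/p_y)·(x−5).
After buying the subsistence bundle (5, 4), a share 0.5 of the remaining income goes to x: x* = 5 + 0.5·(I − 5p_x − 4p_y)/p_x.
Discretionary income = 159 − 5·3 − 4·1.4 = 138.4; y* = 4 + 0.5·138.4/1.4 = 53.4286.

y* = 53.4286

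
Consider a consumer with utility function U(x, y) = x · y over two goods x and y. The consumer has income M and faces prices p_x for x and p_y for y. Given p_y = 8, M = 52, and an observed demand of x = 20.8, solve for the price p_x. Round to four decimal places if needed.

MU_x/MU_y = (y)/(x); tangency sets this equal to p_x/p_y.
Rearranging, p_y·y = p_x·x. Substituting into the budget gives p_x·x·(1 + 1) = M.
Demand: x*(p_x,p_y,M) = 0.5·M/p_x and y* = 0.5·M/p_y.
Set x* = 20.8 in the demand function and solve for p_x: p_x = 1.25.

p_x = 1.25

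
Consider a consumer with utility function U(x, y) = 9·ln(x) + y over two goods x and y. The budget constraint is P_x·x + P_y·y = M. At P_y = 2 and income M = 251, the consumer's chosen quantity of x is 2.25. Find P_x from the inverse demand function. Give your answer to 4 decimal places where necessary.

MU_x = 9/x, MU_y = 1. Tangency: 9/x = P_x/P_y.
So x*(P_x,P_y) = 9·P_y/P_x, independent of income; and y* = (M − 9·P_y)/P_y.
Set x* = 2.25 in the demand function and solve for P_x: P_x = 8.

P_x = 8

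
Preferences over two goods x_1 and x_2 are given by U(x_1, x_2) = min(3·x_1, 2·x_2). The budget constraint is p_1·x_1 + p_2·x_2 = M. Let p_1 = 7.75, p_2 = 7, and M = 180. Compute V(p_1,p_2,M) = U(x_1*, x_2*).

With perfect complements, no substitution: consume in ratio x_1:x_2 = 2:3.
Budget: p_1·x_1 + p_2·(3/2)·x_1 = M, so (2·p_1 + 3·p_2)·x_1 = 2·M.
Demand: x_1*(p_1,p_2,M) = 2·M/(2·p_1 + 3·p_2), x_2* = 3·M/(2·p_1 + 3·p_2).
Here 2·7.75 + 3·7 = 36.5, giving x_1* = 9.863 and x_2* = 14.7945.
Utility at the optimum: U(9.863, 14.7945) = 29.589.

V = 29.589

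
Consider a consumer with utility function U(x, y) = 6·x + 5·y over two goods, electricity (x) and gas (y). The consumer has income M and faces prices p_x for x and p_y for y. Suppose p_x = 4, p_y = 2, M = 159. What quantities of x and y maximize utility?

Linear utility — the consumer picks whichever good has higher MU/price: 6/4 = 1.5 vs 5/2 = 2.5.
y gives more utility per dollar, so spend all income on y: y* = M/p_y, x* = 0.
Numerically: x* = 0, y* = 79.5.

x* = 0, y* = 79.5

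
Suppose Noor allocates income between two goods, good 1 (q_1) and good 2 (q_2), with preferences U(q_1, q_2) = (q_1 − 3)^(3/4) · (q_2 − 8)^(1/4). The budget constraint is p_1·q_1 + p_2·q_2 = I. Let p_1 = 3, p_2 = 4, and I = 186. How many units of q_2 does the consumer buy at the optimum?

This is Cobb-Douglas in (q_1−3, q_2−8): tangency gives 0.75·p_2·(q_2−8) = 0.25·p_1·(q_1−3).
Substituting into the budget: q_1* = 3 + 0.75·(I − 3·p_1 − 8·p_2)/p_1, and q_2* = 8 + 0.25·(…)/p_2.
Discretionary income = 186 − 3·3 − 8·4 = 145; q_2* = 8 + 0.25·145/4 = 17.0625.

q_2* = 17.0625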